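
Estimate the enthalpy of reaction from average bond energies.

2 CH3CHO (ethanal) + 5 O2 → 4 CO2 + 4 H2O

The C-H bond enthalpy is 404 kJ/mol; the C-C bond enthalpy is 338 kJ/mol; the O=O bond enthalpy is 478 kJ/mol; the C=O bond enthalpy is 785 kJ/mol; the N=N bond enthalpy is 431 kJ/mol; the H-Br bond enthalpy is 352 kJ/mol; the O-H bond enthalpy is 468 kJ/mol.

ΔH ≈ −2156 kJ

Bonds broken (reactants):
  C-C: 2 × 338 = 676
  C-H: 8 × 404 = 3232
  C=O: 2 × 785 = 1570
  O=O: 5 × 478 = 2390
  Σ(broken) = 7868 kJ
Bonds formed (products):
  C=O: 8 × 785 = 6280
  O-H: 8 × 468 = 3744
  Σ(formed) = 10024 kJ
ΔH = Σ(broken) − Σ(formed) = 7868 − 10024 = −2156 kJ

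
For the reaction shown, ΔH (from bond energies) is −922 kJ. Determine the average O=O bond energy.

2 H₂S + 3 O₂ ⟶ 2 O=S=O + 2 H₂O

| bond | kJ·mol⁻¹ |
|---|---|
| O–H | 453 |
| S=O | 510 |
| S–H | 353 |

D(O=O) ≈ 506 kJ/mol

Let D be the O=O bond energy.
Σ(broken) = 3×D + 4×353 = 1412 + 3D
Σ(formed) = 4×453 + 4×510 = 3852
ΔH = Σ(broken) − Σ(formed) = (1412 + 3D) − (3852) = −2440 + 3D
Setting this equal to −922 kJ gives 3D = 1518, so D = 506 kJ/mol.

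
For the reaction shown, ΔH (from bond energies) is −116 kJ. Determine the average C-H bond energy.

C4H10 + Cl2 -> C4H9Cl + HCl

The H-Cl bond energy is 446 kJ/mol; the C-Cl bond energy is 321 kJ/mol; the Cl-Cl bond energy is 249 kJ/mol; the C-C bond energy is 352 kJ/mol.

D(C-H) ≈ 402 kJ/mol

Let D be the C-H bond energy.
Σ(broken) = 3×352 + 10×D + 1×249 = 1305 + 10D
Σ(formed) = 3×352 + 1×321 + 9×D + 1×446 = 1823 + 9D
ΔH = Σ(broken) − Σ(formed) = (1305 + 10D) − (1823 + 9D) = −518 + D
Setting this equal to −116 kJ gives D = 402 kJ/mol.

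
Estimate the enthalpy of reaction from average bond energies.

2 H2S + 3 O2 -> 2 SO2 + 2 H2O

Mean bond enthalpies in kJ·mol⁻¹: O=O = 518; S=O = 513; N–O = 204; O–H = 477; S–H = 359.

Bonds broken (reactants):
  O=O: 3 × 518 = 1554
  S–H: 4 × 359 = 1436
  Σ(broken) = 2990 kJ
Bonds formed (products):
  O–H: 4 × 477 = 1908
  S=O: 4 × 513 = 2052
  Σ(formed) = 3960 kJ
ΔH = Σ(broken) − Σ(formed) = 2990 − 3960 = −970 kJ

ΔH ≈ −970 kJ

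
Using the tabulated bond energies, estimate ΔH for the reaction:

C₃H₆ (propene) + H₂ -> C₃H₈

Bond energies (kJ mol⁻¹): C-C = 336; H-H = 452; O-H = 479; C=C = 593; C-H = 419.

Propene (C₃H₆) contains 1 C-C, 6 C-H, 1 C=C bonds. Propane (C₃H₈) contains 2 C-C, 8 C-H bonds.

Bonds broken (reactants):
  C-C: 1 × 336 = 336
  C-H: 6 × 419 = 2514
  C=C: 1 × 593 = 593
  H-H: 1 × 452 = 452
  Σ(broken) = 3895 kJ
Bonds formed (products):
  C-C: 2 × 336 = 672
  C-H: 8 × 419 = 3352
  Σ(formed) = 4024 kJ
ΔH = Σ(broken) − Σ(formed) = 3895 − 4024 = −129 kJ

ΔH ≈ −129 kJ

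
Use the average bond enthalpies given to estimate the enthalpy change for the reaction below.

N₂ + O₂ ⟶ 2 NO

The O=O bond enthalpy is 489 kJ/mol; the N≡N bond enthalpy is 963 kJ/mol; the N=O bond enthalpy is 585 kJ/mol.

Bonds broken (reactants):
  N≡N: 1 × 963 = 963
  O=O: 1 × 489 = 489
  Σ(broken) = 1452 kJ
Bonds formed (products):
  N=O: 2 × 585 = 1170
  Σ(formed) = 1170 kJ
ΔH = Σ(broken) − Σ(formed) = 1452 − 1170 = +282 kJ

ΔH ≈ +282 kJ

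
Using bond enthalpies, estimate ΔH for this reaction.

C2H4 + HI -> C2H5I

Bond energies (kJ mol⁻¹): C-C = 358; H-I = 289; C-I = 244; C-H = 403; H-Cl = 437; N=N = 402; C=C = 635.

ΔH ≈ −81 kJ

Bonds broken (reactants):
  C-H: 4 × 403 = 1612
  C=C: 1 × 635 = 635
  H-I: 1 × 289 = 289
  Σ(broken) = 2536 kJ
Bonds formed (products):
  C-C: 1 × 358 = 358
  C-H: 5 × 403 = 2015
  C-I: 1 × 244 = 244
  Σ(formed) = 2617 kJ
ΔH = Σ(broken) − Σ(formed) = 2536 − 2617 = −81 kJ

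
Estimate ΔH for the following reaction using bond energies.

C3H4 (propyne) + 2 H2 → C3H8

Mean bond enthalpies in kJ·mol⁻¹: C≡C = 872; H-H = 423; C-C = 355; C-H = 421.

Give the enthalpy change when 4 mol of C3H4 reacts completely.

Bonds broken (reactants):
  C≡C: 1 × 872 = 872
  C-C: 1 × 355 = 355
  C-H: 4 × 421 = 1684
  H-H: 2 × 423 = 846
  Σ(broken) = 3757 kJ
Bonds formed (products):
  C-C: 2 × 355 = 710
  C-H: 8 × 421 = 3368
  Σ(formed) = 4078 kJ
ΔH = Σ(broken) − Σ(formed) = 3757 − 4078 = −321 kJ
For 4× the reaction as written: 4 × (−321) = −1284 kJ

ΔH = −1284 kJ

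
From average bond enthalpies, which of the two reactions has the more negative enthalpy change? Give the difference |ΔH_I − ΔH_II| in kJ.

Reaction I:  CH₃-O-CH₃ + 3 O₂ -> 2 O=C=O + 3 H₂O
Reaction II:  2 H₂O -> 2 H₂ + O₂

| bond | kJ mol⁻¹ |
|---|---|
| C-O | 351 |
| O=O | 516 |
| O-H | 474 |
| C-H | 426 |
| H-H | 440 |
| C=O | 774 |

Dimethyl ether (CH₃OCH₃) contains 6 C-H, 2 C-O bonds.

Reaction I:
  Bonds broken (reactants):
    C-H: 6 × 426 = 2556
    C-O: 2 × 351 = 702
    O=O: 3 × 516 = 1548
    Σ(broken) = 4806 kJ
  Bonds formed (products):
    C=O: 4 × 774 = 3096
    O-H: 6 × 474 = 2844
    Σ(formed) = 5940 kJ
  ΔH_I = 4806 − 5940 = −1134 kJ
Reaction II:
  Bonds broken (reactants):
    O-H: 4 × 474 = 1896
    Σ(broken) = 1896 kJ
  Bonds formed (products):
    H-H: 2 × 440 = 880
    O=O: 1 × 516 = 516
    Σ(formed) = 1396 kJ
  ΔH_II = 1896 − 1396 = +500 kJ
ΔH_I − ΔH_II = −1634 kJ, so reaction I has the more negative ΔH; |ΔH_I − ΔH_II| = 1634 kJ.

Reaction I, by 1634 kJ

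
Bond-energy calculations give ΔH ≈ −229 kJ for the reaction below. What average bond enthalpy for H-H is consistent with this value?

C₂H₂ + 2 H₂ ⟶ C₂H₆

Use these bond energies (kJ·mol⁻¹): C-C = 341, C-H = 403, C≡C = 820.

Let D be the H-H bond energy.
Σ(broken) = 1×820 + 2×403 + 2×D = 1626 + 2D
Σ(formed) = 1×341 + 6×403 = 2759
ΔH = Σ(broken) − Σ(formed) = (1626 + 2D) − (2759) = −1133 + 2D
Setting this equal to −229 kJ gives 2D = 904, so D = 452 kJ/mol.

D(H-H) ≈ 452 kJ/mol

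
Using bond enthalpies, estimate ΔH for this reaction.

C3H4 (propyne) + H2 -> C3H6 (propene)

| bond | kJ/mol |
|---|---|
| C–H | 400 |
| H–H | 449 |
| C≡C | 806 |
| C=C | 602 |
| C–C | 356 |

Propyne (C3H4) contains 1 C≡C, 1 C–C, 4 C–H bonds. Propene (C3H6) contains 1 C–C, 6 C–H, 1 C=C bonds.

ΔH ≈ −147 kJ

Bonds broken (reactants):
  C≡C: 1 × 806 = 806
  C–C: 1 × 356 = 356
  C–H: 4 × 400 = 1600
  H–H: 1 × 449 = 449
  Σ(broken) = 3211 kJ
Bonds formed (products):
  C–C: 1 × 356 = 356
  C–H: 6 × 400 = 2400
  C=C: 1 × 602 = 602
  Σ(formed) = 3358 kJ
ΔH = Σ(broken) − Σ(formed) = 3211 − 3358 = −147 kJ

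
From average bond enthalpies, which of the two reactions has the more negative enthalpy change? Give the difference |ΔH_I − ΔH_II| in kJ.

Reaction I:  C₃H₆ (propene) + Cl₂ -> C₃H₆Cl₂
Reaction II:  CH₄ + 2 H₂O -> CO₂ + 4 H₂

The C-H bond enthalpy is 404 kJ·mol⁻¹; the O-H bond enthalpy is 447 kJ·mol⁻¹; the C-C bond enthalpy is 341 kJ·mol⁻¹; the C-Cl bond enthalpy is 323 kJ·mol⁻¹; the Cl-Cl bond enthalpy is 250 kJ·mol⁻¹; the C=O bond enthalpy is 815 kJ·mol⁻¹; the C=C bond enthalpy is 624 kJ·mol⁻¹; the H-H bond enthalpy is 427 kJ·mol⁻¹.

Reaction I, by 179 kJ

Reaction I:
  Bonds broken (reactants):
    C-C: 1 × 341 = 341
    C-H: 6 × 404 = 2424
    C=C: 1 × 624 = 624
    Cl-Cl: 1 × 250 = 250
    Σ(broken) = 3639 kJ
  Bonds formed (products):
    C-C: 2 × 341 = 682
    C-Cl: 2 × 323 = 646
    C-H: 6 × 404 = 2424
    Σ(formed) = 3752 kJ
  ΔH_I = 3639 − 3752 = −113 kJ
Reaction II:
  Bonds broken (reactants):
    C-H: 4 × 404 = 1616
    O-H: 4 × 447 = 1788
    Σ(broken) = 3404 kJ
  Bonds formed (products):
    C=O: 2 × 815 = 1630
    H-H: 4 × 427 = 1708
    Σ(formed) = 3338 kJ
  ΔH_II = 3404 − 3338 = +66 kJ
ΔH_I − ΔH_II = −179 kJ, so reaction I has the more negative ΔH; |ΔH_I − ΔH_II| = 179 kJ.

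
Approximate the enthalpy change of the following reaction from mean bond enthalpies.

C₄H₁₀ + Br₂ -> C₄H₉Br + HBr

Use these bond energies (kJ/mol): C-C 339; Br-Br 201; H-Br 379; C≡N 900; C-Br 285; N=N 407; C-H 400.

Bonds broken (reactants):
  Br-Br: 1 × 201 = 201
  C-C: 3 × 339 = 1017
  C-H: 10 × 400 = 4000
  Σ(broken) = 5218 kJ
Bonds formed (products):
  C-Br: 1 × 285 = 285
  C-C: 3 × 339 = 1017
  C-H: 9 × 400 = 3600
  H-Br: 1 × 379 = 379
  Σ(formed) = 5281 kJ
ΔH = Σ(broken) − Σ(formed) = 5218 − 5281 = −63 kJ

ΔH ≈ −63 kJ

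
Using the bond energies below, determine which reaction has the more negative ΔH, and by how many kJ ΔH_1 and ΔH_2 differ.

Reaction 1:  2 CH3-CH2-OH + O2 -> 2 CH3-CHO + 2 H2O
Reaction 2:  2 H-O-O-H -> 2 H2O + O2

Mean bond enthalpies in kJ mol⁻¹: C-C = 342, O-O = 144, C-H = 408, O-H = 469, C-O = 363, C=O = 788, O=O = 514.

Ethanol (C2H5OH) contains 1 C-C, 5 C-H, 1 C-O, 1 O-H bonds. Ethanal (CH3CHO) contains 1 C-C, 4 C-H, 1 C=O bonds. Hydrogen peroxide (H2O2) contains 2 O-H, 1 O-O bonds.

Reaction 1:
  Bonds broken (reactants):
    C-C: 2 × 342 = 684
    C-H: 10 × 408 = 4080
    C-O: 2 × 363 = 726
    O-H: 2 × 469 = 938
    O=O: 1 × 514 = 514
    Σ(broken) = 6942 kJ
  Bonds formed (products):
    C-C: 2 × 342 = 684
    C-H: 8 × 408 = 3264
    C=O: 2 × 788 = 1576
    O-H: 4 × 469 = 1876
    Σ(formed) = 7400 kJ
  ΔH_1 = 6942 − 7400 = −458 kJ
Reaction 2:
  Bonds broken (reactants):
    O-H: 4 × 469 = 1876
    O-O: 2 × 144 = 288
    Σ(broken) = 2164 kJ
  Bonds formed (products):
    O-H: 4 × 469 = 1876
    O=O: 1 × 514 = 514
    Σ(formed) = 2390 kJ
  ΔH_2 = 2164 − 2390 = −226 kJ
ΔH_1 − ΔH_2 = −232 kJ, so reaction 1 has the more negative ΔH; |ΔH_1 − ΔH_2| = 232 kJ.

Reaction 1, by 232 kJ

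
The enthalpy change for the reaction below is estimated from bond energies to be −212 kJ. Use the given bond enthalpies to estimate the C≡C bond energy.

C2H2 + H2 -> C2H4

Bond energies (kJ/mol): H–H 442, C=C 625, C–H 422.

D(C≡C) ≈ 815 kJ/mol

Let D be the C≡C bond energy.
Σ(broken) = 1×D + 2×422 + 1×442 = 1286 + D
Σ(formed) = 4×422 + 1×625 = 2313
ΔH = Σ(broken) − Σ(formed) = (1286 + D) − (2313) = −1027 + D
Setting this equal to −212 kJ gives D = 815 kJ/mol.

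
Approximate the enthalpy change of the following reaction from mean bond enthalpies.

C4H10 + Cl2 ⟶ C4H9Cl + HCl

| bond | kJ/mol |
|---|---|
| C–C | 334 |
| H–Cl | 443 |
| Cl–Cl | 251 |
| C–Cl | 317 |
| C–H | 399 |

Bonds broken (reactants):
  C–C: 3 × 334 = 1002
  C–H: 10 × 399 = 3990
  Cl–Cl: 1 × 251 = 251
  Σ(broken) = 5243 kJ
Bonds formed (products):
  C–C: 3 × 334 = 1002
  C–Cl: 1 × 317 = 317
  C–H: 9 × 399 = 3591
  H–Cl: 1 × 443 = 443
  Σ(formed) = 5353 kJ
ΔH = Σ(broken) − Σ(formed) = 5243 − 5353 = −110 kJ

ΔH ≈ −110 kJ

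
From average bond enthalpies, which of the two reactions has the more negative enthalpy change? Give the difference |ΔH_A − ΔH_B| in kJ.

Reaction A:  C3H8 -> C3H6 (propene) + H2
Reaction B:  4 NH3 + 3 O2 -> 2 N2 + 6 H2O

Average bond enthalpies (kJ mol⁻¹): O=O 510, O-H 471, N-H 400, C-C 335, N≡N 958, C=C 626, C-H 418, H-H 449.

Reaction A:
  Bonds broken (reactants):
    C-C: 2 × 335 = 670
    C-H: 8 × 418 = 3344
    Σ(broken) = 4014 kJ
  Bonds formed (products):
    C-C: 1 × 335 = 335
    C-H: 6 × 418 = 2508
    C=C: 1 × 626 = 626
    H-H: 1 × 449 = 449
    Σ(formed) = 3918 kJ
  ΔH_A = 4014 − 3918 = +96 kJ
Reaction B:
  Bonds broken (reactants):
    N-H: 12 × 400 = 4800
    O=O: 3 × 510 = 1530
    Σ(broken) = 6330 kJ
  Bonds formed (products):
    N≡N: 2 × 958 = 1916
    O-H: 12 × 471 = 5652
    Σ(formed) = 7568 kJ
  ΔH_B = 6330 − 7568 = −1238 kJ
ΔH_A − ΔH_B = +1334 kJ, so reaction B has the more negative ΔH; |ΔH_A − ΔH_B| = 1334 kJ.

Reaction B, by 1334 kJ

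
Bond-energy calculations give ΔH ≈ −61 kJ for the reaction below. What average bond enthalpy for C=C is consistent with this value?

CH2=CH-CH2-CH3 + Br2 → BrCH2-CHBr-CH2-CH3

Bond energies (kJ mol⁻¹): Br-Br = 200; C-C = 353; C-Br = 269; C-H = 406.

D(C=C) ≈ 630 kJ/mol

Let D be the C=C bond energy.
Σ(broken) = 1×200 + 2×353 + 8×406 + 1×D = 4154 + D
Σ(formed) = 2×269 + 3×353 + 8×406 = 4845
ΔH = Σ(broken) − Σ(formed) = (4154 + D) − (4845) = −691 + D
Setting this equal to −61 kJ gives D = 630 kJ/mol.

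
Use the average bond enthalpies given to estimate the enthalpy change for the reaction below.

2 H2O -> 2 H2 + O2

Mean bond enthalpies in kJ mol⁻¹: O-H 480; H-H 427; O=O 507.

Bonds broken (reactants):
  O-H: 4 × 480 = 1920
  Σ(broken) = 1920 kJ
Bonds formed (products):
  H-H: 2 × 427 = 854
  O=O: 1 × 507 = 507
  Σ(formed) = 1361 kJ
ΔH = Σ(broken) − Σ(formed) = 1920 − 1361 = +559 kJ

ΔH ≈ +559 kJ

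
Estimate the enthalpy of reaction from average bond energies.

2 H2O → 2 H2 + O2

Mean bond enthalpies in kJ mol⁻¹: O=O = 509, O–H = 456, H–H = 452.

ΔH ≈ +411 kJ

Bonds broken (reactants):
  O–H: 4 × 456 = 1824
  Σ(broken) = 1824 kJ
Bonds formed (products):
  H–H: 2 × 452 = 904
  O=O: 1 × 509 = 509
  Σ(formed) = 1413 kJ
ΔH = Σ(broken) − Σ(formed) = 1824 − 1413 = +411 kJ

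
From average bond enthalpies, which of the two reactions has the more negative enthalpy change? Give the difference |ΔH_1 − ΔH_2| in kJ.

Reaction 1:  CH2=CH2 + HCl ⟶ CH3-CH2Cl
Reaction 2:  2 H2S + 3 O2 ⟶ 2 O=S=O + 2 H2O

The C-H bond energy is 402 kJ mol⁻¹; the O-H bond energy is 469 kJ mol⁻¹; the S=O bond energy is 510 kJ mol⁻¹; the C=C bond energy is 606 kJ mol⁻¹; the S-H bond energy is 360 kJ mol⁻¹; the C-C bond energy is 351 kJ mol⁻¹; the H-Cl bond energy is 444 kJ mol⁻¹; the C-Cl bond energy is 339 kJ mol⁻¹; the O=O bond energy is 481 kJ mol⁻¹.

Reaction 1:
  Bonds broken (reactants):
    C-H: 4 × 402 = 1608
    C=C: 1 × 606 = 606
    H-Cl: 1 × 444 = 444
    Σ(broken) = 2658 kJ
  Bonds formed (products):
    C-C: 1 × 351 = 351
    C-Cl: 1 × 339 = 339
    C-H: 5 × 402 = 2010
    Σ(formed) = 2700 kJ
  ΔH_1 = 2658 − 2700 = −42 kJ
Reaction 2:
  Bonds broken (reactants):
    O=O: 3 × 481 = 1443
    S-H: 4 × 360 = 1440
    Σ(broken) = 2883 kJ
  Bonds formed (products):
    O-H: 4 × 469 = 1876
    S=O: 4 × 510 = 2040
    Σ(formed) = 3916 kJ
  ΔH_2 = 2883 − 3916 = −1033 kJ
ΔH_1 − ΔH_2 = +991 kJ, so reaction 2 has the more negative ΔH; |ΔH_1 − ΔH_2| = 991 kJ.

Reaction 2, by 991 kJ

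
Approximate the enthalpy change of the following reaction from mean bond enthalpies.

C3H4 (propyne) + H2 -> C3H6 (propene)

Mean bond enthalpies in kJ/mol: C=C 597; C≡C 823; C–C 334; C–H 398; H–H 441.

ΔH ≈ −129 kJ

Bonds broken (reactants):
  C≡C: 1 × 823 = 823
  C–C: 1 × 334 = 334
  C–H: 4 × 398 = 1592
  H–H: 1 × 441 = 441
  Σ(broken) = 3190 kJ
Bonds formed (products):
  C–C: 1 × 334 = 334
  C–H: 6 × 398 = 2388
  C=C: 1 × 597 = 597
  Σ(formed) = 3319 kJ
ΔH = Σ(broken) − Σ(formed) = 3190 − 3319 = −129 kJ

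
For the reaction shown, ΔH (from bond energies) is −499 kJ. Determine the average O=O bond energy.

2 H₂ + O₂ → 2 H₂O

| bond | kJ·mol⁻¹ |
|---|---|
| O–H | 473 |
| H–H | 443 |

D(O=O) ≈ 507 kJ/mol

Let D be the O=O bond energy.
Σ(broken) = 2×443 + 1×D = 886 + D
Σ(formed) = 4×473 = 1892
ΔH = Σ(broken) − Σ(formed) = (886 + D) − (1892) = −1006 + D
Setting this equal to −499 kJ gives D = 507 kJ/mol.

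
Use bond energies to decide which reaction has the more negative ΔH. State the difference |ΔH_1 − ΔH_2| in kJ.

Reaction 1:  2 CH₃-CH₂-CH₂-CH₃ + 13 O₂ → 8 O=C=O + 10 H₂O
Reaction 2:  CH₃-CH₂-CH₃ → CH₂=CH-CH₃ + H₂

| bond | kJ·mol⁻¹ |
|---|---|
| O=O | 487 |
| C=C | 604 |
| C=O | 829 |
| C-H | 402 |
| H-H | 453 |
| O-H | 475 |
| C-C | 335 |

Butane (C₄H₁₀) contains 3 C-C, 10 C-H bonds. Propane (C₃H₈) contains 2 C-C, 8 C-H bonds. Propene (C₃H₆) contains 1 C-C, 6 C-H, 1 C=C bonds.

Reaction 1:
  Bonds broken (reactants):
    C-C: 6 × 335 = 2010
    C-H: 20 × 402 = 8040
    O=O: 13 × 487 = 6331
    Σ(broken) = 16381 kJ
  Bonds formed (products):
    C=O: 16 × 829 = 13264
    O-H: 20 × 475 = 9500
    Σ(formed) = 22764 kJ
  ΔH_1 = 16381 − 22764 = −6383 kJ
Reaction 2:
  Bonds broken (reactants):
    C-C: 2 × 335 = 670
    C-H: 8 × 402 = 3216
    Σ(broken) = 3886 kJ
  Bonds formed (products):
    C-C: 1 × 335 = 335
    C-H: 6 × 402 = 2412
    C=C: 1 × 604 = 604
    H-H: 1 × 453 = 453
    Σ(formed) = 3804 kJ
  ΔH_2 = 3886 − 3804 = +82 kJ
ΔH_1 − ΔH_2 = −6465 kJ, so reaction 1 has the more negative ΔH; |ΔH_1 − ΔH_2| = 6465 kJ.

Reaction 1, by 6465 kJ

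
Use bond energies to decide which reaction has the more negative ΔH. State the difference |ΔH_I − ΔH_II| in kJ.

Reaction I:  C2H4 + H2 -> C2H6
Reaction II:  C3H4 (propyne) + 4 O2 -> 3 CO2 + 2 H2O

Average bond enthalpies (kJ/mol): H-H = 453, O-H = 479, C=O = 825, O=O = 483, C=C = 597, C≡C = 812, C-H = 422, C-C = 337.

Reaction II, by 1966 kJ

Reaction I:
  Bonds broken (reactants):
    C-H: 4 × 422 = 1688
    C=C: 1 × 597 = 597
    H-H: 1 × 453 = 453
    Σ(broken) = 2738 kJ
  Bonds formed (products):
    C-C: 1 × 337 = 337
    C-H: 6 × 422 = 2532
    Σ(formed) = 2869 kJ
  ΔH_I = 2738 − 2869 = −131 kJ
Reaction II:
  Bonds broken (reactants):
    C≡C: 1 × 812 = 812
    C-C: 1 × 337 = 337
    C-H: 4 × 422 = 1688
    O=O: 4 × 483 = 1932
    Σ(broken) = 4769 kJ
  Bonds formed (products):
    C=O: 6 × 825 = 4950
    O-H: 4 × 479 = 1916
    Σ(formed) = 6866 kJ
  ΔH_II = 4769 − 6866 = −2097 kJ
ΔH_I − ΔH_II = +1966 kJ, so reaction II has the more negative ΔH; |ΔH_I − ΔH_II| = 1966 kJ.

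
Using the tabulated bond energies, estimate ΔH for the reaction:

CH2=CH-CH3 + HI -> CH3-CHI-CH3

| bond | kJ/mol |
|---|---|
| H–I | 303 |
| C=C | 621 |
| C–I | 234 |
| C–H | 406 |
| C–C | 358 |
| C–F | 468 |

Bonds broken (reactants):
  C–C: 1 × 358 = 358
  C–H: 6 × 406 = 2436
  C=C: 1 × 621 = 621
  H–I: 1 × 303 = 303
  Σ(broken) = 3718 kJ
Bonds formed (products):
  C–C: 2 × 358 = 716
  C–H: 7 × 406 = 2842
  C–I: 1 × 234 = 234
  Σ(formed) = 3792 kJ
ΔH = Σ(broken) − Σ(formed) = 3718 − 3792 = −74 kJ

ΔH ≈ −74 kJ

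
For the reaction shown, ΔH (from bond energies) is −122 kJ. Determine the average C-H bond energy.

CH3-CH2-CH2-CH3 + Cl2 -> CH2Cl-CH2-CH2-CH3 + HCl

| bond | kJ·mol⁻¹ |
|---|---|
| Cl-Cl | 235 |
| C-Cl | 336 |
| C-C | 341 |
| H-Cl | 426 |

Let D be the C-H bond energy.
Σ(broken) = 3×341 + 10×D + 1×235 = 1258 + 10D
Σ(formed) = 3×341 + 1×336 + 9×D + 1×426 = 1785 + 9D
ΔH = Σ(broken) − Σ(formed) = (1258 + 10D) − (1785 + 9D) = −527 + D
Setting this equal to −122 kJ gives D = 405 kJ/mol.

D(C-H) ≈ 405 kJ/mol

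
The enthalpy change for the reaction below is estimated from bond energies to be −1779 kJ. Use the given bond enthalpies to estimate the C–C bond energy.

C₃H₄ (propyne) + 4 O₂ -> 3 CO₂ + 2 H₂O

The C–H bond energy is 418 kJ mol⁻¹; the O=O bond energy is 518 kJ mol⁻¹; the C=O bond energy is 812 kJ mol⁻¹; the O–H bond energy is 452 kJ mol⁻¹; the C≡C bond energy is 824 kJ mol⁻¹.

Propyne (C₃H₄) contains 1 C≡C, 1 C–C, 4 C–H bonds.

D(C–C) ≈ 333 kJ/mol

Let D be the C–C bond energy.
Σ(broken) = 1×824 + 1×D + 4×418 + 4×518 = 4568 + D
Σ(formed) = 6×812 + 4×452 = 6680
ΔH = Σ(broken) − Σ(formed) = (4568 + D) − (6680) = −2112 + D
Setting this equal to −1779 kJ gives D = 333 kJ/mol.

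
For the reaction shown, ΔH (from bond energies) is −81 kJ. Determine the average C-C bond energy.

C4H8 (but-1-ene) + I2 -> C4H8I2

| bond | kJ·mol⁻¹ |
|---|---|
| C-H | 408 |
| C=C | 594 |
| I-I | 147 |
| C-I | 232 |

D(C-C) ≈ 358 kJ/mol

Let D be the C-C bond energy.
Σ(broken) = 2×D + 8×408 + 1×594 + 1×147 = 4005 + 2D
Σ(formed) = 3×D + 8×408 + 2×232 = 3728 + 3D
ΔH = Σ(broken) − Σ(formed) = (4005 + 2D) − (3728 + 3D) = +277 − D
Setting this equal to −81 kJ gives D = 358 kJ/mol.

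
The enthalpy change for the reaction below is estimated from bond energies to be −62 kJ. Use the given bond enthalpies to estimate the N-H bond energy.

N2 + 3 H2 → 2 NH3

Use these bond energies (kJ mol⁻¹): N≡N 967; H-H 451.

Let D be the N-H bond energy.
Σ(broken) = 3×451 + 1×967 = 2320
Σ(formed) = 6×D = 6D
ΔH = Σ(broken) − Σ(formed) = (2320) − (6D) = +2320 − 6D
Setting this equal to −62 kJ gives 6D = 2382, so D = 397 kJ/mol.

D(N-H) ≈ 397 kJ/mol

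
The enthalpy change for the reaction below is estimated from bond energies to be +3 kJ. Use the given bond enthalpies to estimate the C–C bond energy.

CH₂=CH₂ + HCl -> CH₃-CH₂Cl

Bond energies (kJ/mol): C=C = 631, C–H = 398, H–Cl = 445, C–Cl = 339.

D(C–C) ≈ 336 kJ/mol

Let D be the C–C bond energy.
Σ(broken) = 4×398 + 1×631 + 1×445 = 2668
Σ(formed) = 1×D + 1×339 + 5×398 = 2329 + D
ΔH = Σ(broken) − Σ(formed) = (2668) − (2329 + D) = +339 − D
Setting this equal to +3 kJ gives D = 336 kJ/mol.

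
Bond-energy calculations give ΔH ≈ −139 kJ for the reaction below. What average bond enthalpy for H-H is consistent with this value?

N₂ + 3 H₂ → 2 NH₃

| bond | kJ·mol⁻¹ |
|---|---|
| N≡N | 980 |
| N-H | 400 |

D(H-H) ≈ 427 kJ/mol

Let D be the H-H bond energy.
Σ(broken) = 3×D + 1×980 = 980 + 3D
Σ(formed) = 6×400 = 2400
ΔH = Σ(broken) − Σ(formed) = (980 + 3D) − (2400) = −1420 + 3D
Setting this equal to −139 kJ gives 3D = 1281, so D = 427 kJ/mol.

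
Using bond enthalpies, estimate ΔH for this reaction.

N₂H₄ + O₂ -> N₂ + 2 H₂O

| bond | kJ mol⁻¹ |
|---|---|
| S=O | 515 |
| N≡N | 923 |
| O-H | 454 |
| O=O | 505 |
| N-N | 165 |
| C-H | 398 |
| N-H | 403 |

ΔH ≈ −457 kJ

Bonds broken (reactants):
  N-H: 4 × 403 = 1612
  N-N: 1 × 165 = 165
  O=O: 1 × 505 = 505
  Σ(broken) = 2282 kJ
Bonds formed (products):
  N≡N: 1 × 923 = 923
  O-H: 4 × 454 = 1816
  Σ(formed) = 2739 kJ
ΔH = Σ(broken) − Σ(formed) = 2282 − 2739 = −457 kJ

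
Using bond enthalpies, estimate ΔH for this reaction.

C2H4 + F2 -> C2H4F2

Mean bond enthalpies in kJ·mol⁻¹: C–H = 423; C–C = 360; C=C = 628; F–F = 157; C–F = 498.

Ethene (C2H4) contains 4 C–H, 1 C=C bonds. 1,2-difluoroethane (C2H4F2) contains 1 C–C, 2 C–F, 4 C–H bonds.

Bonds broken (reactants):
  C–H: 4 × 423 = 1692
  C=C: 1 × 628 = 628
  F–F: 1 × 157 = 157
  Σ(broken) = 2477 kJ
Bonds formed (products):
  C–C: 1 × 360 = 360
  C–F: 2 × 498 = 996
  C–H: 4 × 423 = 1692
  Σ(formed) = 3048 kJ
ΔH = Σ(broken) − Σ(formed) = 2477 − 3048 = −571 kJ

ΔH ≈ −571 kJ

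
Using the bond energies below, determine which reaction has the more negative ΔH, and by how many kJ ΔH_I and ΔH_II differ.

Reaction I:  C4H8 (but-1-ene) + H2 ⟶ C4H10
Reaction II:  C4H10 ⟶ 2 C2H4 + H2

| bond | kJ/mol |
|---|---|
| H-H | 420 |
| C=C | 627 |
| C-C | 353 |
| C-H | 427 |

Reaction I:
  Bonds broken (reactants):
    C-C: 2 × 353 = 706
    C-H: 8 × 427 = 3416
    C=C: 1 × 627 = 627
    H-H: 1 × 420 = 420
    Σ(broken) = 5169 kJ
  Bonds formed (products):
    C-C: 3 × 353 = 1059
    C-H: 10 × 427 = 4270
    Σ(formed) = 5329 kJ
  ΔH_I = 5169 − 5329 = −160 kJ
Reaction II:
  Bonds broken (reactants):
    C-C: 3 × 353 = 1059
    C-H: 10 × 427 = 4270
    Σ(broken) = 5329 kJ
  Bonds formed (products):
    C-H: 8 × 427 = 3416
    C=C: 2 × 627 = 1254
    H-H: 1 × 420 = 420
    Σ(formed) = 5090 kJ
  ΔH_II = 5329 − 5090 = +239 kJ
ΔH_I − ΔH_II = −399 kJ, so reaction I has the more negative ΔH; |ΔH_I − ΔH_II| = 399 kJ.

Reaction I, by 399 kJ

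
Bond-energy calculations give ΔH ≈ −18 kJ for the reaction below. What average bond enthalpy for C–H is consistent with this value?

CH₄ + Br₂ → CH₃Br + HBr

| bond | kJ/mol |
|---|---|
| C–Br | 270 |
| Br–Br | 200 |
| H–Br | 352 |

D(C–H) ≈ 404 kJ/mol

Let D be the C–H bond energy.
Σ(broken) = 1×200 + 4×D = 200 + 4D
Σ(formed) = 1×270 + 3×D + 1×352 = 622 + 3D
ΔH = Σ(broken) − Σ(formed) = (200 + 4D) − (622 + 3D) = −422 + D
Setting this equal to −18 kJ gives D = 404 kJ/mol.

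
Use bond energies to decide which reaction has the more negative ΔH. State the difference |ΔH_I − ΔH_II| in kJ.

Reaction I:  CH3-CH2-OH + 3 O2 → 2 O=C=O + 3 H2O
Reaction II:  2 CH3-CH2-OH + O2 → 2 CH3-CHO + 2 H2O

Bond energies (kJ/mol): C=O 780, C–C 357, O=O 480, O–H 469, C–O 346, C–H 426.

Reaction I, by 718 kJ

Reaction I:
  Bonds broken (reactants):
    C–C: 1 × 357 = 357
    C–H: 5 × 426 = 2130
    C–O: 1 × 346 = 346
    O–H: 1 × 469 = 469
    O=O: 3 × 480 = 1440
    Σ(broken) = 4742 kJ
  Bonds formed (products):
    C=O: 4 × 780 = 3120
    O–H: 6 × 469 = 2814
    Σ(formed) = 5934 kJ
  ΔH_I = 4742 − 5934 = −1192 kJ
Reaction II:
  Bonds broken (reactants):
    C–C: 2 × 357 = 714
    C–H: 10 × 426 = 4260
    C–O: 2 × 346 = 692
    O–H: 2 × 469 = 938
    O=O: 1 × 480 = 480
    Σ(broken) = 7084 kJ
  Bonds formed (products):
    C–C: 2 × 357 = 714
    C–H: 8 × 426 = 3408
    C=O: 2 × 780 = 1560
    O–H: 4 × 469 = 1876
    Σ(formed) = 7558 kJ
  ΔH_II = 7084 − 7558 = −474 kJ
ΔH_I − ΔH_II = −718 kJ, so reaction I has the more negative ΔH; |ΔH_I − ΔH_II| = 718 kJ.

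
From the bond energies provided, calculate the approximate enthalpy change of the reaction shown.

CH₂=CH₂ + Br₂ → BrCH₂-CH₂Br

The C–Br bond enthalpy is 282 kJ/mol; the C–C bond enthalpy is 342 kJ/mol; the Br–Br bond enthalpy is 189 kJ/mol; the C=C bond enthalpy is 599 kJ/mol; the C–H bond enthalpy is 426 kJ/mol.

Bonds broken (reactants):
  Br–Br: 1 × 189 = 189
  C–H: 4 × 426 = 1704
  C=C: 1 × 599 = 599
  Σ(broken) = 2492 kJ
Bonds formed (products):
  C–Br: 2 × 282 = 564
  C–C: 1 × 342 = 342
  C–H: 4 × 426 = 1704
  Σ(formed) = 2610 kJ
ΔH = Σ(broken) − Σ(formed) = 2492 − 2610 = −118 kJ

ΔH ≈ −118 kJ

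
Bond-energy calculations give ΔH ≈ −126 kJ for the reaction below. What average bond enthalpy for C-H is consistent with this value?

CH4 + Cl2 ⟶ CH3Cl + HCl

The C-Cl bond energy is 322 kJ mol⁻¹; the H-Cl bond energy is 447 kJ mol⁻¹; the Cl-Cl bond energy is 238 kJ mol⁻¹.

Let D be the C-H bond energy.
Σ(broken) = 4×D + 1×238 = 238 + 4D
Σ(formed) = 1×322 + 3×D + 1×447 = 769 + 3D
ΔH = Σ(broken) − Σ(formed) = (238 + 4D) − (769 + 3D) = −531 + D
Setting this equal to −126 kJ gives D = 405 kJ/mol.

D(C-H) ≈ 405 kJ/mol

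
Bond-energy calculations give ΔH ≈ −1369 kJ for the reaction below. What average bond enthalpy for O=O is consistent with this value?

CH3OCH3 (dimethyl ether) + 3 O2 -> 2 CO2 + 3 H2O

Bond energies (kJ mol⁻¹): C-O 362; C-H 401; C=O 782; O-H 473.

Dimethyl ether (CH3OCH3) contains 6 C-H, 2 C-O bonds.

Let D be the O=O bond energy.
Σ(broken) = 6×401 + 2×362 + 3×D = 3130 + 3D
Σ(formed) = 4×782 + 6×473 = 5966
ΔH = Σ(broken) − Σ(formed) = (3130 + 3D) − (5966) = −2836 + 3D
Setting this equal to −1369 kJ gives 3D = 1467, so D = 489 kJ/mol.

D(O=O) ≈ 489 kJ/mol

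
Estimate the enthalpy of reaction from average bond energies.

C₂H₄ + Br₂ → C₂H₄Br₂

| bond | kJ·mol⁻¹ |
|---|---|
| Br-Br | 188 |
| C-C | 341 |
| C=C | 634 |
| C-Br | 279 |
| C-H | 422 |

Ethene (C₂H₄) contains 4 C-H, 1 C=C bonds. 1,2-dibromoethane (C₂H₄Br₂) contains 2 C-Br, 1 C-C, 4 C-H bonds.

Bonds broken (reactants):
  Br-Br: 1 × 188 = 188
  C-H: 4 × 422 = 1688
  C=C: 1 × 634 = 634
  Σ(broken) = 2510 kJ
Bonds formed (products):
  C-Br: 2 × 279 = 558
  C-C: 1 × 341 = 341
  C-H: 4 × 422 = 1688
  Σ(formed) = 2587 kJ
ΔH = Σ(broken) − Σ(formed) = 2510 − 2587 = −77 kJ

ΔH ≈ −77 kJ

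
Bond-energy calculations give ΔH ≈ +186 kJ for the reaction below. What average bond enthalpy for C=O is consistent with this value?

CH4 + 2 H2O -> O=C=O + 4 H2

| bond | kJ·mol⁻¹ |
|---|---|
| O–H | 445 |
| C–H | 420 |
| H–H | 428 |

Let D be the C=O bond energy.
Σ(broken) = 4×420 + 4×445 = 3460
Σ(formed) = 2×D + 4×428 = 1712 + 2D
ΔH = Σ(broken) − Σ(formed) = (3460) − (1712 + 2D) = +1748 − 2D
Setting this equal to +186 kJ gives 2D = 1562, so D = 781 kJ/mol.

D(C=O) ≈ 781 kJ/mol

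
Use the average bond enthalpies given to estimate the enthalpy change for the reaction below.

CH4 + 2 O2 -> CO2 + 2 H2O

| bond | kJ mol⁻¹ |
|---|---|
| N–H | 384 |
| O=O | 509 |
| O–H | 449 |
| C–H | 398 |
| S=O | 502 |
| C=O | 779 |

ΔH ≈ −744 kJ

Bonds broken (reactants):
  C–H: 4 × 398 = 1592
  O=O: 2 × 509 = 1018
  Σ(broken) = 2610 kJ
Bonds formed (products):
  C=O: 2 × 779 = 1558
  O–H: 4 × 449 = 1796
  Σ(formed) = 3354 kJ
ΔH = Σ(broken) − Σ(formed) = 2610 − 3354 = −744 kJ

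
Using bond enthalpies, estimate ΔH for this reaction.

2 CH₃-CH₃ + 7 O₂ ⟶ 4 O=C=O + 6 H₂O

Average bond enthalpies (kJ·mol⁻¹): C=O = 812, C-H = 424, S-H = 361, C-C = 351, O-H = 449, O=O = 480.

ΔH ≈ −2734 kJ

Bonds broken (reactants):
  C-C: 2 × 351 = 702
  C-H: 12 × 424 = 5088
  O=O: 7 × 480 = 3360
  Σ(broken) = 9150 kJ
Bonds formed (products):
  C=O: 8 × 812 = 6496
  O-H: 12 × 449 = 5388
  Σ(formed) = 11884 kJ
ΔH = Σ(broken) − Σ(formed) = 9150 − 11884 = −2734 kJ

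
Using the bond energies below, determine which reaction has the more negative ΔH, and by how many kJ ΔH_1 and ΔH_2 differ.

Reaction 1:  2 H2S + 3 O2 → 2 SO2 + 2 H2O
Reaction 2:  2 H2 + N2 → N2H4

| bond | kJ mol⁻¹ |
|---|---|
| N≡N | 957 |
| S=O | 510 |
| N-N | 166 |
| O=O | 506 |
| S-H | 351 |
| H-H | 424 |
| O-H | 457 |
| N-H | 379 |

Reaction 1:
  Bonds broken (reactants):
    O=O: 3 × 506 = 1518
    S-H: 4 × 351 = 1404
    Σ(broken) = 2922 kJ
  Bonds formed (products):
    O-H: 4 × 457 = 1828
    S=O: 4 × 510 = 2040
    Σ(formed) = 3868 kJ
  ΔH_1 = 2922 − 3868 = −946 kJ
Reaction 2:
  Bonds broken (reactants):
    H-H: 2 × 424 = 848
    N≡N: 1 × 957 = 957
    Σ(broken) = 1805 kJ
  Bonds formed (products):
    N-H: 4 × 379 = 1516
    N-N: 1 × 166 = 166
    Σ(formed) = 1682 kJ
  ΔH_2 = 1805 − 1682 = +123 kJ
ΔH_1 − ΔH_2 = −1069 kJ, so reaction 1 has the more negative ΔH; |ΔH_1 − ΔH_2| = 1069 kJ.

Reaction 1, by 1069 kJ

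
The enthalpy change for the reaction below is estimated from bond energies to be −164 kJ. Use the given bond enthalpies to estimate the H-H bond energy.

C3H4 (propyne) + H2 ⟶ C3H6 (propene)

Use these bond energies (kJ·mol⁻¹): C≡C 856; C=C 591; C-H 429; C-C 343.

D(H-H) ≈ 429 kJ/mol

Let D be the H-H bond energy.
Σ(broken) = 1×856 + 1×343 + 4×429 + 1×D = 2915 + D
Σ(formed) = 1×343 + 6×429 + 1×591 = 3508
ΔH = Σ(broken) − Σ(formed) = (2915 + D) − (3508) = −593 + D
Setting this equal to −164 kJ gives D = 429 kJ/mol.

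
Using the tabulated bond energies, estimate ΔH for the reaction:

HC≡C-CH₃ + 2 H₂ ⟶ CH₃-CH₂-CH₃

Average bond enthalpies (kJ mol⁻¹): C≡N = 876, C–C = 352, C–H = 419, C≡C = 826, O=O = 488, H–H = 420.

ΔH ≈ −362 kJ

Bonds broken (reactants):
  C≡C: 1 × 826 = 826
  C–C: 1 × 352 = 352
  C–H: 4 × 419 = 1676
  H–H: 2 × 420 = 840
  Σ(broken) = 3694 kJ
Bonds formed (products):
  C–C: 2 × 352 = 704
  C–H: 8 × 419 = 3352
  Σ(formed) = 4056 kJ
ΔH = Σ(broken) − Σ(formed) = 3694 − 4056 = −362 kJ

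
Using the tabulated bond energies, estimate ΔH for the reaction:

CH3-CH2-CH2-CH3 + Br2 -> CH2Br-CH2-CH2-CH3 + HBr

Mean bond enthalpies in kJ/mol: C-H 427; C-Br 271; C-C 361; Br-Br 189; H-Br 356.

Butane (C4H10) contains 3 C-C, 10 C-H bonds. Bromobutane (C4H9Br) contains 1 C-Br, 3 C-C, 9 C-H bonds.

Bonds broken (reactants):
  Br-Br: 1 × 189 = 189
  C-C: 3 × 361 = 1083
  C-H: 10 × 427 = 4270
  Σ(broken) = 5542 kJ
Bonds formed (products):
  C-Br: 1 × 271 = 271
  C-C: 3 × 361 = 1083
  C-H: 9 × 427 = 3843
  H-Br: 1 × 356 = 356
  Σ(formed) = 5553 kJ
ΔH = Σ(broken) − Σ(formed) = 5542 − 5553 = −11 kJ

ΔH ≈ −11 kJ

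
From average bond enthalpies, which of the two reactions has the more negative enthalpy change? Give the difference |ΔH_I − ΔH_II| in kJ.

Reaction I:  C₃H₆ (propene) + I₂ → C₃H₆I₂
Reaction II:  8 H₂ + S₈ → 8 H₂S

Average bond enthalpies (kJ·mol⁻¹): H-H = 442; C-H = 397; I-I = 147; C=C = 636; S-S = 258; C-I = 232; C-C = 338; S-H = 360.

Reaction I:
  Bonds broken (reactants):
    C-C: 1 × 338 = 338
    C-H: 6 × 397 = 2382
    C=C: 1 × 636 = 636
    I-I: 1 × 147 = 147
    Σ(broken) = 3503 kJ
  Bonds formed (products):
    C-C: 2 × 338 = 676
    C-H: 6 × 397 = 2382
    C-I: 2 × 232 = 464
    Σ(formed) = 3522 kJ
  ΔH_I = 3503 − 3522 = −19 kJ
Reaction II:
  Bonds broken (reactants):
    H-H: 8 × 442 = 3536
    S-S: 8 × 258 = 2064
    Σ(broken) = 5600 kJ
  Bonds formed (products):
    S-H: 16 × 360 = 5760
    Σ(formed) = 5760 kJ
  ΔH_II = 5600 − 5760 = −160 kJ
ΔH_I − ΔH_II = +141 kJ, so reaction II has the more negative ΔH; |ΔH_I − ΔH_II| = 141 kJ.

Reaction II, by 141 kJ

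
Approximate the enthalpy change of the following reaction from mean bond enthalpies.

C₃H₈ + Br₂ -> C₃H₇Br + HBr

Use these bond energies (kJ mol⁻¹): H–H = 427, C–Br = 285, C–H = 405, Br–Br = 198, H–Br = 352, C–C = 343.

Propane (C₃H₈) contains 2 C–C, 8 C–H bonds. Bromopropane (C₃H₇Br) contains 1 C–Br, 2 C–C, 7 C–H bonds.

Bonds broken (reactants):
  Br–Br: 1 × 198 = 198
  C–C: 2 × 343 = 686
  C–H: 8 × 405 = 3240
  Σ(broken) = 4124 kJ
Bonds formed (products):
  C–Br: 1 × 285 = 285
  C–C: 2 × 343 = 686
  C–H: 7 × 405 = 2835
  H–Br: 1 × 352 = 352
  Σ(formed) = 4158 kJ
ΔH = Σ(broken) − Σ(formed) = 4124 − 4158 = −34 kJ

ΔH ≈ −34 kJ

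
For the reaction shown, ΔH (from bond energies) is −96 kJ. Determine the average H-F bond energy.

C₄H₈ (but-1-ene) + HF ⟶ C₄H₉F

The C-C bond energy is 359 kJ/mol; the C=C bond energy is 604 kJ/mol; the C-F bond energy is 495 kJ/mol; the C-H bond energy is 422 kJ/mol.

D(H-F) ≈ 576 kJ/mol

Let D be the H-F bond energy.
Σ(broken) = 2×359 + 8×422 + 1×604 + 1×D = 4698 + D
Σ(formed) = 3×359 + 1×495 + 9×422 = 5370
ΔH = Σ(broken) − Σ(formed) = (4698 + D) − (5370) = −672 + D
Setting this equal to −96 kJ gives D = 576 kJ/mol.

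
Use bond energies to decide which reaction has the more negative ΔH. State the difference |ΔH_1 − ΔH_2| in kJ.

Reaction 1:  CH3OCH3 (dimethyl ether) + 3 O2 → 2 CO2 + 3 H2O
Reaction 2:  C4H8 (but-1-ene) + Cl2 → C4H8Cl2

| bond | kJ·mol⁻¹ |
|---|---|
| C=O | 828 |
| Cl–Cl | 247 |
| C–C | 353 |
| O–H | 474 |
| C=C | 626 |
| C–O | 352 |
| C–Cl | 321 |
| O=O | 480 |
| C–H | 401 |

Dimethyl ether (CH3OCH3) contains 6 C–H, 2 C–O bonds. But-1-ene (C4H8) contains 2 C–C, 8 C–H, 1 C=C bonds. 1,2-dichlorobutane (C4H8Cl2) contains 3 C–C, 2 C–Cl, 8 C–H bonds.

Reaction 1, by 1484 kJ

Reaction 1:
  Bonds broken (reactants):
    C–H: 6 × 401 = 2406
    C–O: 2 × 352 = 704
    O=O: 3 × 480 = 1440
    Σ(broken) = 4550 kJ
  Bonds formed (products):
    C=O: 4 × 828 = 3312
    O–H: 6 × 474 = 2844
    Σ(formed) = 6156 kJ
  ΔH_1 = 4550 − 6156 = −1606 kJ
Reaction 2:
  Bonds broken (reactants):
    C–C: 2 × 353 = 706
    C–H: 8 × 401 = 3208
    C=C: 1 × 626 = 626
    Cl–Cl: 1 × 247 = 247
    Σ(broken) = 4787 kJ
  Bonds formed (products):
    C–C: 3 × 353 = 1059
    C–Cl: 2 × 321 = 642
    C–H: 8 × 401 = 3208
    Σ(formed) = 4909 kJ
  ΔH_2 = 4787 − 4909 = −122 kJ
ΔH_1 − ΔH_2 = −1484 kJ, so reaction 1 has the more negative ΔH; |ΔH_1 − ΔH_2| = 1484 kJ.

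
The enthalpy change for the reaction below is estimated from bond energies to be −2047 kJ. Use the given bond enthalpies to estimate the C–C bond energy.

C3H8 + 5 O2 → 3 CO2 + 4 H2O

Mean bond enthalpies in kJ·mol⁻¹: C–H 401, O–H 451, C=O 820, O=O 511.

Let D be the C–C bond energy.
Σ(broken) = 2×D + 8×401 + 5×511 = 5763 + 2D
Σ(formed) = 6×820 + 8×451 = 8528
ΔH = Σ(broken) − Σ(formed) = (5763 + 2D) − (8528) = −2765 + 2D
Setting this equal to −2047 kJ gives 2D = 718, so D = 359 kJ/mol.

D(C–C) ≈ 359 kJ/mol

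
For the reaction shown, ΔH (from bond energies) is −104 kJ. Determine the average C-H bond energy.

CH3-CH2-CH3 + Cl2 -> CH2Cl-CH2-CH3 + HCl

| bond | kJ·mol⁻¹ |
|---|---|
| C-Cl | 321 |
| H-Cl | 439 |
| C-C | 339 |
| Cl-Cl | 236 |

Let D be the C-H bond energy.
Σ(broken) = 2×339 + 8×D + 1×236 = 914 + 8D
Σ(formed) = 2×339 + 1×321 + 7×D + 1×439 = 1438 + 7D
ΔH = Σ(broken) − Σ(formed) = (914 + 8D) − (1438 + 7D) = −524 + D
Setting this equal to −104 kJ gives D = 420 kJ/mol.

D(C-H) ≈ 420 kJ/mol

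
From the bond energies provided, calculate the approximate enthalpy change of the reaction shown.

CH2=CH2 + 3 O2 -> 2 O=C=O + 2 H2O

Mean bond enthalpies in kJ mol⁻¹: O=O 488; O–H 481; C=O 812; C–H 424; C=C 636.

ΔH ≈ −1376 kJ

Bonds broken (reactants):
  C–H: 4 × 424 = 1696
  C=C: 1 × 636 = 636
  O=O: 3 × 488 = 1464
  Σ(broken) = 3796 kJ
Bonds formed (products):
  C=O: 4 × 812 = 3248
  O–H: 4 × 481 = 1924
  Σ(formed) = 5172 kJ
ΔH = Σ(broken) − Σ(formed) = 3796 − 5172 = −1376 kJ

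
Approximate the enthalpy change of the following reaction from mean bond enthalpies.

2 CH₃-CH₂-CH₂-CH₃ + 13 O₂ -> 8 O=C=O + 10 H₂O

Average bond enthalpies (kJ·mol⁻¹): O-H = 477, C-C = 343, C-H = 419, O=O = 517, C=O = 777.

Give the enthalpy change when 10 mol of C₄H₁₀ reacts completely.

ΔH = −24065 kJ

Bonds broken (reactants):
  C-C: 6 × 343 = 2058
  C-H: 20 × 419 = 8380
  O=O: 13 × 517 = 6721
  Σ(broken) = 17159 kJ
Bonds formed (products):
  C=O: 16 × 777 = 12432
  O-H: 20 × 477 = 9540
  Σ(formed) = 21972 kJ
ΔH = Σ(broken) − Σ(formed) = 17159 − 21972 = −4813 kJ
For 5× the reaction as written: 5 × (−4813) = −24065 kJ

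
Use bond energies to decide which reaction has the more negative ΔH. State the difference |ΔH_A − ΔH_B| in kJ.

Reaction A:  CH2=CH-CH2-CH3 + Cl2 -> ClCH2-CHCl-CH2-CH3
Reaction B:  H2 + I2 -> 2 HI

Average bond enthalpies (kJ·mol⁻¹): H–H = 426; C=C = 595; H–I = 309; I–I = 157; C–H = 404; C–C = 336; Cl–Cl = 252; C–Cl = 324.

Reaction A, by 102 kJ

Reaction A:
  Bonds broken (reactants):
    C–C: 2 × 336 = 672
    C–H: 8 × 404 = 3232
    C=C: 1 × 595 = 595
    Cl–Cl: 1 × 252 = 252
    Σ(broken) = 4751 kJ
  Bonds formed (products):
    C–C: 3 × 336 = 1008
    C–Cl: 2 × 324 = 648
    C–H: 8 × 404 = 3232
    Σ(formed) = 4888 kJ
  ΔH_A = 4751 − 4888 = −137 kJ
Reaction B:
  Bonds broken (reactants):
    H–H: 1 × 426 = 426
    I–I: 1 × 157 = 157
    Σ(broken) = 583 kJ
  Bonds formed (products):
    H–I: 2 × 309 = 618
    Σ(formed) = 618 kJ
  ΔH_B = 583 − 618 = −35 kJ
ΔH_A − ΔH_B = −102 kJ, so reaction A has the more negative ΔH; |ΔH_A − ΔH_B| = 102 kJ.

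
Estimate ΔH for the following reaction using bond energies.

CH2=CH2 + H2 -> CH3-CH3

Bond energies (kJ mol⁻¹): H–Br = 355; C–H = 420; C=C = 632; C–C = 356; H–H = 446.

ΔH ≈ −118 kJ

Bonds broken (reactants):
  C–H: 4 × 420 = 1680
  C=C: 1 × 632 = 632
  H–H: 1 × 446 = 446
  Σ(broken) = 2758 kJ
Bonds formed (products):
  C–C: 1 × 356 = 356
  C–H: 6 × 420 = 2520
  Σ(formed) = 2876 kJ
ΔH = Σ(broken) − Σ(formed) = 2758 − 2876 = −118 kJ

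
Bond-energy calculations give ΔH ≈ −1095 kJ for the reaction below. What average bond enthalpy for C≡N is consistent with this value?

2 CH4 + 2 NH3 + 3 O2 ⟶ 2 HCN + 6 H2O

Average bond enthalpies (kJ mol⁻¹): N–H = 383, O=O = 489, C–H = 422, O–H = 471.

Let D be the C≡N bond energy.
Σ(broken) = 8×422 + 6×383 + 3×489 = 7141
Σ(formed) = 2×D + 2×422 + 12×471 = 6496 + 2D
ΔH = Σ(broken) − Σ(formed) = (7141) − (6496 + 2D) = +645 − 2D
Setting this equal to −1095 kJ gives 2D = 1740, so D = 870 kJ/mol.

D(C≡N) ≈ 870 kJ/mol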